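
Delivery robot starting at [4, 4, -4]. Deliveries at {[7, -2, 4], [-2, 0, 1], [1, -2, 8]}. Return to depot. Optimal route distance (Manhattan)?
54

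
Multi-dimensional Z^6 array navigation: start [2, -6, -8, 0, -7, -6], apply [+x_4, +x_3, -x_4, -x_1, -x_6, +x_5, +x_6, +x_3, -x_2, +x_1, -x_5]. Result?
(2, -7, -6, 0, -7, -6)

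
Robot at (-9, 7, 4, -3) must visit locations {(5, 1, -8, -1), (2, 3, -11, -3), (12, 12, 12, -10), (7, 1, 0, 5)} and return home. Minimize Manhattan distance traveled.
140
(one optimal route: (-9, 7, 4, -3) → (2, 3, -11, -3) → (5, 1, -8, -1) → (7, 1, 0, 5) → (12, 12, 12, -10) → (-9, 7, 4, -3))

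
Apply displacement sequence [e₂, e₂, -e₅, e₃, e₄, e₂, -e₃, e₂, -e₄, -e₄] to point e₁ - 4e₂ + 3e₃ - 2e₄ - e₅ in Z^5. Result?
(1, 0, 3, -3, -2)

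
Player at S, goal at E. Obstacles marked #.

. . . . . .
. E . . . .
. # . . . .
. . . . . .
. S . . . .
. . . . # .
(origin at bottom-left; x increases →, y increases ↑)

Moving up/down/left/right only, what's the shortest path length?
5
(one shortest path: (1, 1) → (0, 1) → (0, 2) → (0, 3) → (0, 4) → (1, 4))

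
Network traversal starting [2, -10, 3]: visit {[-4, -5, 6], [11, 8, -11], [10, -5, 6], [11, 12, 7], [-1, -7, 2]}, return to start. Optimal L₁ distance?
112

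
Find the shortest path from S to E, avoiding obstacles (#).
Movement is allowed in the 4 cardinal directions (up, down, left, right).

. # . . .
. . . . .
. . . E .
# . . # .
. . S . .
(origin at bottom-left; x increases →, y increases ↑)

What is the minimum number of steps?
3
(one shortest path: (2, 0) → (2, 1) → (2, 2) → (3, 2))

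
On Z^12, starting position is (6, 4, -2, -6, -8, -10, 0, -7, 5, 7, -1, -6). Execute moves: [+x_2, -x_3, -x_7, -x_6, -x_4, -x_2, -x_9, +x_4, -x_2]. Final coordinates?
(6, 3, -3, -6, -8, -11, -1, -7, 4, 7, -1, -6)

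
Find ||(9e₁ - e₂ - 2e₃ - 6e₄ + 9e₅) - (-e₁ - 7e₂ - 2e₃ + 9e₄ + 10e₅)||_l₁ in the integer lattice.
32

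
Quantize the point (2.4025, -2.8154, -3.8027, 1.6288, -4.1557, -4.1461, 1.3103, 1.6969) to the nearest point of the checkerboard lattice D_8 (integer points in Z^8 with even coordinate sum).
(2, -3, -4, 2, -4, -4, 1, 2)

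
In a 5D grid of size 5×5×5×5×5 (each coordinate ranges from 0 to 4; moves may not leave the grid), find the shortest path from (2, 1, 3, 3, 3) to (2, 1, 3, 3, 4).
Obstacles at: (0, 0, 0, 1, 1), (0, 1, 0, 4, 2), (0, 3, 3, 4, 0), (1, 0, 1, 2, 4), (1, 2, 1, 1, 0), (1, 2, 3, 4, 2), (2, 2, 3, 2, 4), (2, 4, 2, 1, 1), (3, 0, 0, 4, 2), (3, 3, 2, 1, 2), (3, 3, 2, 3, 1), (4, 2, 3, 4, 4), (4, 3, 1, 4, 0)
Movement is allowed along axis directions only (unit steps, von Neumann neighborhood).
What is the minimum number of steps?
1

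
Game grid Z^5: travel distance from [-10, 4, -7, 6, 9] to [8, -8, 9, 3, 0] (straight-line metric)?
28.5307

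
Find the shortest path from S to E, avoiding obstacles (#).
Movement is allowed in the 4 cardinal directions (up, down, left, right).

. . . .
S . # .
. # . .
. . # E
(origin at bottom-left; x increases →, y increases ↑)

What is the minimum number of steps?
7
(one shortest path: (0, 2) → (1, 2) → (1, 3) → (2, 3) → (3, 3) → (3, 2) → (3, 1) → (3, 0))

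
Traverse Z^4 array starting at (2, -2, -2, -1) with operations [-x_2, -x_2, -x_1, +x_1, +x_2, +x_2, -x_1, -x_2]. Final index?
(1, -3, -2, -1)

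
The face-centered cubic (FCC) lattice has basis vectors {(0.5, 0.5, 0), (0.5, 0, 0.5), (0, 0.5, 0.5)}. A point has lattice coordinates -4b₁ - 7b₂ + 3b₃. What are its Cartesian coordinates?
(-5.5, -0.5, -2)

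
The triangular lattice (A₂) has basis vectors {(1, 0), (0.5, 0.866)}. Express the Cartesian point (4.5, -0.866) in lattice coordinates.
5b₁ - b₂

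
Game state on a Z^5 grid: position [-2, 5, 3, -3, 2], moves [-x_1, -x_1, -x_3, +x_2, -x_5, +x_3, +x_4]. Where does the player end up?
(-4, 6, 3, -2, 1)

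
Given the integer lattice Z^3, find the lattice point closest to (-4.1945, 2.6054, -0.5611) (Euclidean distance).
(-4, 3, -1)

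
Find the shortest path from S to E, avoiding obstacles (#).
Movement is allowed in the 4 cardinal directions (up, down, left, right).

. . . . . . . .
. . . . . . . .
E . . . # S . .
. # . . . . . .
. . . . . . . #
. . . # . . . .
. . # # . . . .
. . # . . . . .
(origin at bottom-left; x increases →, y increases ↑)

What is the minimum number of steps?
7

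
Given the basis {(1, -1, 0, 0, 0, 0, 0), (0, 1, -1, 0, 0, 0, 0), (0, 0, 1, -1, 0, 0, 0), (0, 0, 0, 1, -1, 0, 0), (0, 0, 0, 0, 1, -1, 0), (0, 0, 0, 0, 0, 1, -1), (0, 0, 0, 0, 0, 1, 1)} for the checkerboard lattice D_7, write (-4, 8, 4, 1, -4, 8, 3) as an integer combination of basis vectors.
-4b₁ + 4b₂ + 8b₃ + 9b₄ + 5b₅ + 5b₆ + 8b₇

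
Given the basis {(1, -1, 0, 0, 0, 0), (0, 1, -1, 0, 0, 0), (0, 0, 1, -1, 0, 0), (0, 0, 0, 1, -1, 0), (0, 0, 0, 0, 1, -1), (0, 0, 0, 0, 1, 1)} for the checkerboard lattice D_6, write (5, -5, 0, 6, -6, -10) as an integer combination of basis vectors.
5b₁ + 6b₄ + 5b₅ - 5b₆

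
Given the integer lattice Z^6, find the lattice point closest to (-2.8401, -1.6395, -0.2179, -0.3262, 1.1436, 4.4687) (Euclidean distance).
(-3, -2, 0, 0, 1, 4)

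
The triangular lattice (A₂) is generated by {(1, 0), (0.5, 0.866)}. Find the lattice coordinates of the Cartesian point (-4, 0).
-4b₁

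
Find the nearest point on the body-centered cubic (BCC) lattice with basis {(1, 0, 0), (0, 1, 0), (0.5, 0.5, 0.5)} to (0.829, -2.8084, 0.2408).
(1, -3, 0)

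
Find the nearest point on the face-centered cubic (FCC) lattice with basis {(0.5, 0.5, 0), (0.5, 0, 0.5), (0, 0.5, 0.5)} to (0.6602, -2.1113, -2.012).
(1, -2, -2)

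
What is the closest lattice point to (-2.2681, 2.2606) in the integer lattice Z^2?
(-2, 2)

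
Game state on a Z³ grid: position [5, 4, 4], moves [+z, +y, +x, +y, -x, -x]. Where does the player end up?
(4, 6, 5)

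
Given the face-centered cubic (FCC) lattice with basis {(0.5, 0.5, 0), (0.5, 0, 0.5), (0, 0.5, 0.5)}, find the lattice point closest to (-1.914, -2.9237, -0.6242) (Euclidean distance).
(-2, -3, -1)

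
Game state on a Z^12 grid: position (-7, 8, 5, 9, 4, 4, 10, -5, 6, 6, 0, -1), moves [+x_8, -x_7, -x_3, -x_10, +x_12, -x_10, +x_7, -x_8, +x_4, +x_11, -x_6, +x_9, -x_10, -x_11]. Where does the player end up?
(-7, 8, 4, 10, 4, 3, 10, -5, 7, 3, 0, 0)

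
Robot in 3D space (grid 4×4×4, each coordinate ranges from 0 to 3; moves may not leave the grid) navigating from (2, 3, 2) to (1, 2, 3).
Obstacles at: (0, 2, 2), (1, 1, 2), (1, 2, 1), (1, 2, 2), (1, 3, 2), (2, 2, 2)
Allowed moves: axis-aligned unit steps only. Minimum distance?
3
(one shortest path: (2, 3, 2) → (2, 3, 3) → (1, 3, 3) → (1, 2, 3))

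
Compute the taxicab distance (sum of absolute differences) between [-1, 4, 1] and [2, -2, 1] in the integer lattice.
9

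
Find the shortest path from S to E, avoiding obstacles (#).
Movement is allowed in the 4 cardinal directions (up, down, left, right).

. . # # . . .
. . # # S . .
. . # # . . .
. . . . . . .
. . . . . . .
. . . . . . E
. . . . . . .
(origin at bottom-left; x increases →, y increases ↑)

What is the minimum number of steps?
6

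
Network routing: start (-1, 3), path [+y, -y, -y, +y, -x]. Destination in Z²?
(-2, 3)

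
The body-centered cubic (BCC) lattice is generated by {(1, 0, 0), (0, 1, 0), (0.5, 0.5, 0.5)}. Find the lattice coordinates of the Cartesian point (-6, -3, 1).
-7b₁ - 4b₂ + 2b₃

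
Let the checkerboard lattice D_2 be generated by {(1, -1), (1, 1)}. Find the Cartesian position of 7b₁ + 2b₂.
(9, -5)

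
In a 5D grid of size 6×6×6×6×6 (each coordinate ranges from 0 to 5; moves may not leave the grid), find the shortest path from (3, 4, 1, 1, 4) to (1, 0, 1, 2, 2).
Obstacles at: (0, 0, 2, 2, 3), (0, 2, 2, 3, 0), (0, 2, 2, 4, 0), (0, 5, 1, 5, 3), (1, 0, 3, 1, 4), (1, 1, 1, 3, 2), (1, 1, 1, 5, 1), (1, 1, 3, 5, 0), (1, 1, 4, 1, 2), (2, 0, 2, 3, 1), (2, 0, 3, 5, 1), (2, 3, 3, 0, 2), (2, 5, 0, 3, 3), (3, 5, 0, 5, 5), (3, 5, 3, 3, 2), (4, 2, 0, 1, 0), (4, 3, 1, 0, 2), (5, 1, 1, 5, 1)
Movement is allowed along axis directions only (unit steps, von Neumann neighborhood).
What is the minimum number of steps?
9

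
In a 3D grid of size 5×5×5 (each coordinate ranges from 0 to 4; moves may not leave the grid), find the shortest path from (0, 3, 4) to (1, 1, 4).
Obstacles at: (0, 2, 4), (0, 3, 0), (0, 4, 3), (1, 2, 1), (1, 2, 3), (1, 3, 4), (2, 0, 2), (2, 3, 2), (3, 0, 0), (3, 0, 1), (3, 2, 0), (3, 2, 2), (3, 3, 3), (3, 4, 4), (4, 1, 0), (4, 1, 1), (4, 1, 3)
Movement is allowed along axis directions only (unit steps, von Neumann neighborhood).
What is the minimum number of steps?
5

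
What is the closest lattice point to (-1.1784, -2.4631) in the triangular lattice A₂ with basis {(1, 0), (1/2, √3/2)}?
(-1.5, -2.598)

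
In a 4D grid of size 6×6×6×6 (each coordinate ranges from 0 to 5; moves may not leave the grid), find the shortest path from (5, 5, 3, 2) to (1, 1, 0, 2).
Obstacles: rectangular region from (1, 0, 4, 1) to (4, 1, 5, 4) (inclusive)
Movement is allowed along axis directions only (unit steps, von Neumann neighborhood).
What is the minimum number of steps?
11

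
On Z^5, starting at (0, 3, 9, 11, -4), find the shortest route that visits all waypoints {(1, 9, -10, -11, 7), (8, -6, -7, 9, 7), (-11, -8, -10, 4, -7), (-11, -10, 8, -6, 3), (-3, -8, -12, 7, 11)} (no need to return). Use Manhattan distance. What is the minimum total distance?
189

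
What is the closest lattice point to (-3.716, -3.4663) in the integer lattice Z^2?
(-4, -3)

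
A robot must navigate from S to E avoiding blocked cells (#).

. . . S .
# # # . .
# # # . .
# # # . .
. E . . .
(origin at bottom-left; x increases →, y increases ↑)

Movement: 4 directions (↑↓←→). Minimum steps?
6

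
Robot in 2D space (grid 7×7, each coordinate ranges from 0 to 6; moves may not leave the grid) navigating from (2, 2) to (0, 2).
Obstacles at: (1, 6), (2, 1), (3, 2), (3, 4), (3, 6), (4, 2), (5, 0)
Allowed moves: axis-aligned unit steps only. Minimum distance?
2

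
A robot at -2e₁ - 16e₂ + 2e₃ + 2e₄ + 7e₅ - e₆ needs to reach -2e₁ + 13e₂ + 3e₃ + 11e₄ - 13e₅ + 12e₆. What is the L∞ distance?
29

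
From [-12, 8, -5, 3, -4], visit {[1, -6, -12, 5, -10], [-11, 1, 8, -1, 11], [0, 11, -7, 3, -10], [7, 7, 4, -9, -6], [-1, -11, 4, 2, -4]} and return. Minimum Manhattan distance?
212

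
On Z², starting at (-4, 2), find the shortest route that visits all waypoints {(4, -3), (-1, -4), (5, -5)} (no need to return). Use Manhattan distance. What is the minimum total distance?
18
(one optimal route: (-4, 2) → (-1, -4) → (4, -3) → (5, -5))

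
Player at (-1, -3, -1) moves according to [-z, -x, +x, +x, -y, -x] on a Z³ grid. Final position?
(-1, -4, -2)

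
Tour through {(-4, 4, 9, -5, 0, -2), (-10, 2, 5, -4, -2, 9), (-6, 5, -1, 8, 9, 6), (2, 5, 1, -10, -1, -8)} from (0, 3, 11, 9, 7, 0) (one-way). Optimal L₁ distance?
121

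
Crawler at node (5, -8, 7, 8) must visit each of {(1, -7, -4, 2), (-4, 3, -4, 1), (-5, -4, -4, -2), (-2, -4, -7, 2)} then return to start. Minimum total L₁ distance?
90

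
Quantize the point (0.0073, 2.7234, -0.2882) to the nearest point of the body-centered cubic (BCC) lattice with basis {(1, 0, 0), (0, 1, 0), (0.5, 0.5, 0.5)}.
(0, 3, 0)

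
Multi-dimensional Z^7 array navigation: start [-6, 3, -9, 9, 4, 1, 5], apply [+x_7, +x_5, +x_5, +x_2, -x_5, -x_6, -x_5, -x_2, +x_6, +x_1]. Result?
(-5, 3, -9, 9, 4, 1, 6)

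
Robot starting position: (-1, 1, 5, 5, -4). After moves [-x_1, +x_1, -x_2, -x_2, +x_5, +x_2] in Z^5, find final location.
(-1, 0, 5, 5, -3)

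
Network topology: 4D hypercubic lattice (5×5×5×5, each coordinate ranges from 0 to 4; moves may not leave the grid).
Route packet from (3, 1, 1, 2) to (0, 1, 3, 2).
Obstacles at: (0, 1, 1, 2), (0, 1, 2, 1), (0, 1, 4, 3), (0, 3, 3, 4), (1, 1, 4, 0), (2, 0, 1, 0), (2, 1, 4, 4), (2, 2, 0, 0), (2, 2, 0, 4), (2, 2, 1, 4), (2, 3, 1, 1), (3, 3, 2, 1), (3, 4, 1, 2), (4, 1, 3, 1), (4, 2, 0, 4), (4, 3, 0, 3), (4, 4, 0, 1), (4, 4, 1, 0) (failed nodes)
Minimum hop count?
5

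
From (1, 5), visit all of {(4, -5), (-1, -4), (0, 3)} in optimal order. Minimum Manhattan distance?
17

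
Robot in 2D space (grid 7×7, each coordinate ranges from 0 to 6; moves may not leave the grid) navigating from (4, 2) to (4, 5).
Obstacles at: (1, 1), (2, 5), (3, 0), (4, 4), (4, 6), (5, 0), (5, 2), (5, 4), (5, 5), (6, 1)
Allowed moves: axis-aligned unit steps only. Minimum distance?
5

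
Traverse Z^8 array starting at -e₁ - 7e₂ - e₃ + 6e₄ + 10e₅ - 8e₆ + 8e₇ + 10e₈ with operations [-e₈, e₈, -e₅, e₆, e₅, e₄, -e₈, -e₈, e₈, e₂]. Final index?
(-1, -6, -1, 7, 10, -7, 8, 9)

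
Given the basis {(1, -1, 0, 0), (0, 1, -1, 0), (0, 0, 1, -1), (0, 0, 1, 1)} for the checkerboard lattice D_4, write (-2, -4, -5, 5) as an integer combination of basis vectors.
-2b₁ - 6b₂ - 8b₃ - 3b₄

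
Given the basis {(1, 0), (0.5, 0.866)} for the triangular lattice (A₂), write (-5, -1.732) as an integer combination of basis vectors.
-4b₁ - 2b₂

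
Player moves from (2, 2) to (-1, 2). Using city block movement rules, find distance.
3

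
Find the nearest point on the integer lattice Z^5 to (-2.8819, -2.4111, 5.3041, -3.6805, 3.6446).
(-3, -2, 5, -4, 4)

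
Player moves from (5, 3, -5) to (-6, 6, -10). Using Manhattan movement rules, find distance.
19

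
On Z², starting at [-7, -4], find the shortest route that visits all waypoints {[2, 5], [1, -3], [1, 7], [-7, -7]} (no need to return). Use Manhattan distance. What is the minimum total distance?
27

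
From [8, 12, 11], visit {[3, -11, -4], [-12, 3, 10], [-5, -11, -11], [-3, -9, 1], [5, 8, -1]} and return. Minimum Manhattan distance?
134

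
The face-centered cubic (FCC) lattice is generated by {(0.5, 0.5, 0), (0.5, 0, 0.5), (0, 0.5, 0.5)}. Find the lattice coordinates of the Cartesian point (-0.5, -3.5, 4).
-8b₁ + 7b₂ + b₃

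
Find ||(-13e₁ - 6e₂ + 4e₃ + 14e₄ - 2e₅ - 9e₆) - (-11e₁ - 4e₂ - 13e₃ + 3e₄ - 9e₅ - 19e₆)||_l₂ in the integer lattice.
23.8118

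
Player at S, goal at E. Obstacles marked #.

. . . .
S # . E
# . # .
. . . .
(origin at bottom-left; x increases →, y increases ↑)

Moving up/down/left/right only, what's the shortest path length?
5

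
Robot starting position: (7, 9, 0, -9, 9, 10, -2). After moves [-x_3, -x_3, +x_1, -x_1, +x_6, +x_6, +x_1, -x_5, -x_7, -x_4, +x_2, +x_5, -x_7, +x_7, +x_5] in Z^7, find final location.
(8, 10, -2, -10, 10, 12, -3)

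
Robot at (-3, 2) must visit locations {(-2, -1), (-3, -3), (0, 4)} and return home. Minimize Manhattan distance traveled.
20
(one optimal route: (-3, 2) → (-3, -3) → (-2, -1) → (0, 4) → (-3, 2))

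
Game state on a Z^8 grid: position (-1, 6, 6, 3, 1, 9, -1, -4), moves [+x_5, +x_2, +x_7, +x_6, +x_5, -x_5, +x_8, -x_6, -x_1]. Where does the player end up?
(-2, 7, 6, 3, 2, 9, 0, -3)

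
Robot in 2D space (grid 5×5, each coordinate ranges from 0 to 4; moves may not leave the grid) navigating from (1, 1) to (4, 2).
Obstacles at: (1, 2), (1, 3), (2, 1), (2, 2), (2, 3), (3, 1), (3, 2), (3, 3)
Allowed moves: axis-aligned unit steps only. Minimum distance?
6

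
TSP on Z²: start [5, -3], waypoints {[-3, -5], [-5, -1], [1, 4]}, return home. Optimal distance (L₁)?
38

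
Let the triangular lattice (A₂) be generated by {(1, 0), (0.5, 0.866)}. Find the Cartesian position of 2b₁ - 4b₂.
(0, -3.464)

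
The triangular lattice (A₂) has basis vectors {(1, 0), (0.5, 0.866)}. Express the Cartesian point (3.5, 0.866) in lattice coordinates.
3b₁ + b₂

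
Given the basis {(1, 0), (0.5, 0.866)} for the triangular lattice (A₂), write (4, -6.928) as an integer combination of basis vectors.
8b₁ - 8b₂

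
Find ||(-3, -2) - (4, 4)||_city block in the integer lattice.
13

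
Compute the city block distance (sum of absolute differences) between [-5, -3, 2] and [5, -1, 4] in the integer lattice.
14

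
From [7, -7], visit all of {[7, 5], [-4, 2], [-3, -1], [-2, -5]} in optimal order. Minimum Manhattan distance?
34
(one optimal route: (7, -7) → (-2, -5) → (-3, -1) → (-4, 2) → (7, 5))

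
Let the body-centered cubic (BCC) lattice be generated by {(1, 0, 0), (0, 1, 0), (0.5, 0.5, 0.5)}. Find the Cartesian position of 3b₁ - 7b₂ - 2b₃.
(2, -8, -1)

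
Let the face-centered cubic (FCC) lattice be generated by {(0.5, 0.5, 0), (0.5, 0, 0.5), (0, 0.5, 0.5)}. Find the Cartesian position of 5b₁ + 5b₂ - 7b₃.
(5, -1, -1)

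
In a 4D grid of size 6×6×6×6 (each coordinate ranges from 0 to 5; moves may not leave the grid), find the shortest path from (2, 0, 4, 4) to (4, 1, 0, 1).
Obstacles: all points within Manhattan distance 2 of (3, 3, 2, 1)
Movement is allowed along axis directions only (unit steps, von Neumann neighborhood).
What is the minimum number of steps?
10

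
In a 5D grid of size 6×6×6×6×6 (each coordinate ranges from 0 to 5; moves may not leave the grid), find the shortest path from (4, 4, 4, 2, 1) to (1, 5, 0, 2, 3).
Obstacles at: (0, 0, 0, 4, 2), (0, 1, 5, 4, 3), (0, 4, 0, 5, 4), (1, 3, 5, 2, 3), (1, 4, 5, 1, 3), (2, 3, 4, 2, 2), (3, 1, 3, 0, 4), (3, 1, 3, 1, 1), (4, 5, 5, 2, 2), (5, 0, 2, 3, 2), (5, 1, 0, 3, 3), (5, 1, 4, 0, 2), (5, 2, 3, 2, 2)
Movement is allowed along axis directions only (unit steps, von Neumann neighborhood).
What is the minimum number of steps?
10
(one shortest path: (4, 4, 4, 2, 1) → (3, 4, 4, 2, 1) → (2, 4, 4, 2, 1) → (1, 4, 4, 2, 1) → (1, 5, 4, 2, 1) → (1, 5, 3, 2, 1) → (1, 5, 2, 2, 1) → (1, 5, 1, 2, 1) → (1, 5, 0, 2, 1) → (1, 5, 0, 2, 2) → (1, 5, 0, 2, 3))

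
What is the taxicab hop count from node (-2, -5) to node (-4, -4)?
3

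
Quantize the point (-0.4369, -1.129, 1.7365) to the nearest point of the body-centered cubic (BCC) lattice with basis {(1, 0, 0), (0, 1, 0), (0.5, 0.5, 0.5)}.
(-0.5, -1.5, 1.5)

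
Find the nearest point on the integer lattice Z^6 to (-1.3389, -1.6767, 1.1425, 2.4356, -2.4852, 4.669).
(-1, -2, 1, 2, -2, 5)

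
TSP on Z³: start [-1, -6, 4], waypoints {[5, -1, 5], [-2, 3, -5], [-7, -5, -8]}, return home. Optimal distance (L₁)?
68
(one optimal route: (-1, -6, 4) → (5, -1, 5) → (-2, 3, -5) → (-7, -5, -8) → (-1, -6, 4))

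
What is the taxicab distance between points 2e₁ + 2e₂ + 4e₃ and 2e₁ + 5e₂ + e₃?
6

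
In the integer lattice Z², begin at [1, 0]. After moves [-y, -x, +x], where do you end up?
(1, -1)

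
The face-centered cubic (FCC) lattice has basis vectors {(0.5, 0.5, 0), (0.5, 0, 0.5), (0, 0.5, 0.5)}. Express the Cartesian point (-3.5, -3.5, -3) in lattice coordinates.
-4b₁ - 3b₂ - 3b₃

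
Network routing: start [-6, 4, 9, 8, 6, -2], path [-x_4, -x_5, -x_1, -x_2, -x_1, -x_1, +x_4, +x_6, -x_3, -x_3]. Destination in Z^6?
(-9, 3, 7, 8, 5, -1)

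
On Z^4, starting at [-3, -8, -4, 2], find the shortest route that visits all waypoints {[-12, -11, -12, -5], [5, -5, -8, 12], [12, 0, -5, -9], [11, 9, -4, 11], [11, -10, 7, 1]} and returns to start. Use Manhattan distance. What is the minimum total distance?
188
(one optimal route: (-3, -8, -4, 2) → (-12, -11, -12, -5) → (5, -5, -8, 12) → (11, 9, -4, 11) → (12, 0, -5, -9) → (11, -10, 7, 1) → (-3, -8, -4, 2))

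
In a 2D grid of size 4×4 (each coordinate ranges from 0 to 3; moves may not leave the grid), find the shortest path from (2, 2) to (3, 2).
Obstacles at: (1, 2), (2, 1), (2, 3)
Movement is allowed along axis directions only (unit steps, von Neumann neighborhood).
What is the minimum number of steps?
1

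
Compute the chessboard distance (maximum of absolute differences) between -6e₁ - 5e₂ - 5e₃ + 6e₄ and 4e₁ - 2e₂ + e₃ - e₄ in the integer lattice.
10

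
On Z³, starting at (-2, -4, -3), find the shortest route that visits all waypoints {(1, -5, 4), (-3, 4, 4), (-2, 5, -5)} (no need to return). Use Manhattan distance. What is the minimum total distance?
35
(one optimal route: (-2, -4, -3) → (1, -5, 4) → (-3, 4, 4) → (-2, 5, -5))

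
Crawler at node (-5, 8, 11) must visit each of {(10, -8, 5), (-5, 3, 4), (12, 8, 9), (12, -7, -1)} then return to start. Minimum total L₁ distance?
92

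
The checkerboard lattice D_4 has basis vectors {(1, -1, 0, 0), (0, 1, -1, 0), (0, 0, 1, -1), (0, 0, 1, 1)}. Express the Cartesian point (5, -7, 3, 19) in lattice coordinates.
5b₁ - 2b₂ - 9b₃ + 10b₄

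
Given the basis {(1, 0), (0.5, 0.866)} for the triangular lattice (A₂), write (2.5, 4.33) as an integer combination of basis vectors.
5b₂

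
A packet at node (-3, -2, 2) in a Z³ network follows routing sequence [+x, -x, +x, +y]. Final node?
(-2, -1, 2)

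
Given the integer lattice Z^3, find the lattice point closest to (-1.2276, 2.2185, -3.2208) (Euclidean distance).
(-1, 2, -3)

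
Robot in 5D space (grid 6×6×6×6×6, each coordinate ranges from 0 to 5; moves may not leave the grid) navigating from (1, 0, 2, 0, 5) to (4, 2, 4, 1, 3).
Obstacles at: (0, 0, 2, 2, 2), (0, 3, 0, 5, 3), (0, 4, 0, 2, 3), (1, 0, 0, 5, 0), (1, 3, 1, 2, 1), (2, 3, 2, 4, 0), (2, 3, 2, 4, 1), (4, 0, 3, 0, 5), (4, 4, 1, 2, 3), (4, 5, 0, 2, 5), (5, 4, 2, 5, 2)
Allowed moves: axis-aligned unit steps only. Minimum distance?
10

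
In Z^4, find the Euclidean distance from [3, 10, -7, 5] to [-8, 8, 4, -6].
19.1572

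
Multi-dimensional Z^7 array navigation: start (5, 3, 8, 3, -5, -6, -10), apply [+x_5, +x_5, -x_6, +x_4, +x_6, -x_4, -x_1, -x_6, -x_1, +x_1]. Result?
(4, 3, 8, 3, -3, -7, -10)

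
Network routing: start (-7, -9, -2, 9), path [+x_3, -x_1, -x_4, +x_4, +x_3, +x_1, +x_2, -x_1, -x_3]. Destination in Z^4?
(-8, -8, -1, 9)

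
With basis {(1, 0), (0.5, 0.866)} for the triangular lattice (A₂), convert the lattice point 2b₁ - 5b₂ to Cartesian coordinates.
(-0.5, -4.33)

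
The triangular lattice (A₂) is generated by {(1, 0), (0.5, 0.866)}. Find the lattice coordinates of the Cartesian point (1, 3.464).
-b₁ + 4b₂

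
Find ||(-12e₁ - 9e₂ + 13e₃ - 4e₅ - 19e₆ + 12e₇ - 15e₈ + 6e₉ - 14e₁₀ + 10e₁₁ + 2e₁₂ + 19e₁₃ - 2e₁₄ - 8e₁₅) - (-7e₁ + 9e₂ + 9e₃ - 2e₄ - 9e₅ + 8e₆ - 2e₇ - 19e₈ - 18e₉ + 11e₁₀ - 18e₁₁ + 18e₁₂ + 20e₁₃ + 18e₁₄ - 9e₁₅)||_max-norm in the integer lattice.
28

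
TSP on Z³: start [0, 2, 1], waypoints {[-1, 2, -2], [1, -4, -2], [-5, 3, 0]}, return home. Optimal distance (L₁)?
32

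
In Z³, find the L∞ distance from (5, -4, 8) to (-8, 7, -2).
13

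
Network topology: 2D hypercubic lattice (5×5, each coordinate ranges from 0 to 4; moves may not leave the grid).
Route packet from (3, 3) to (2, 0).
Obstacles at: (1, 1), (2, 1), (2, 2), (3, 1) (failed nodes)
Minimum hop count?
6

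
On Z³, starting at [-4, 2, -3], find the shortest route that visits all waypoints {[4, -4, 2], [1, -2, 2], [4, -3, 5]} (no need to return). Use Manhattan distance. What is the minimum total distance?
23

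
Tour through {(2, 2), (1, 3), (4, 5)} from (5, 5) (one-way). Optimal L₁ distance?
8
(one optimal route: (5, 5) → (4, 5) → (2, 2) → (1, 3))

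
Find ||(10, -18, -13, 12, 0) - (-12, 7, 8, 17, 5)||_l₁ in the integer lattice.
78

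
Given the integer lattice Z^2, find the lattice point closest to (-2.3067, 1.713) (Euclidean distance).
(-2, 2)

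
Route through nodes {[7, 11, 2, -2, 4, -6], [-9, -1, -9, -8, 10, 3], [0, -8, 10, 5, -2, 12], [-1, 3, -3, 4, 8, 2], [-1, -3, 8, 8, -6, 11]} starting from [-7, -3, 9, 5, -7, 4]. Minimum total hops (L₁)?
171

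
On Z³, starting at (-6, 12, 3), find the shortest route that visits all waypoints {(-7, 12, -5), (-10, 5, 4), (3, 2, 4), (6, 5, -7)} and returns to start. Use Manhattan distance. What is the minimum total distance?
76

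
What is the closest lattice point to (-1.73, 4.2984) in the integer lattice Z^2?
(-2, 4)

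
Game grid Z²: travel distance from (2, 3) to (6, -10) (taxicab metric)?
17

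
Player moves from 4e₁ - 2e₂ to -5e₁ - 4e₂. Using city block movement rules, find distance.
11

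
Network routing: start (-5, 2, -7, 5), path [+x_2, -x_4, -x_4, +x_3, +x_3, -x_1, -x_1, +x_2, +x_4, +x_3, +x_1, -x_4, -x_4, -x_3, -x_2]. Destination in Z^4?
(-6, 3, -5, 2)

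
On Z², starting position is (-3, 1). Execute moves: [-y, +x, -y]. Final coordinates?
(-2, -1)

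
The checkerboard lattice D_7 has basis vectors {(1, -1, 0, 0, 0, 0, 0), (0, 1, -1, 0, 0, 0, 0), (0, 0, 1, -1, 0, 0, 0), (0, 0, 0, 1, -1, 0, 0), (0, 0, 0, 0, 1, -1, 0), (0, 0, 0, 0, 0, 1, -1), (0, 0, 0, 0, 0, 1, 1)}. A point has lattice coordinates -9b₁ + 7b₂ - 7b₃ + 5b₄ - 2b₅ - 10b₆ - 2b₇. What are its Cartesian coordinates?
(-9, 16, -14, 12, -7, -10, 8)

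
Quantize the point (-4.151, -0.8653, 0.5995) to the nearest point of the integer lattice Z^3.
(-4, -1, 1)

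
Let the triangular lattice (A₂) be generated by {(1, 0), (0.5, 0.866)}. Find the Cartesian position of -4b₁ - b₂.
(-4.5, -0.866)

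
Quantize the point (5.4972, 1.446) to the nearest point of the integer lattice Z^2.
(5, 1)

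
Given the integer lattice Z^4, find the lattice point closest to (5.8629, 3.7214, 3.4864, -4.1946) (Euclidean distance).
(6, 4, 3, -4)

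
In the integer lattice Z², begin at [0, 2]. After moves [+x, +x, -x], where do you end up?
(1, 2)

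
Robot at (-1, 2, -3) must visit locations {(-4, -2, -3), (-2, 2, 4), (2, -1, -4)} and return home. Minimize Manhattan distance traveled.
36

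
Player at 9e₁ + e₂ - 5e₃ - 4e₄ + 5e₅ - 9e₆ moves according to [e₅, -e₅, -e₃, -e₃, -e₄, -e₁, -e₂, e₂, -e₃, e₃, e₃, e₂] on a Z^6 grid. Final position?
(8, 2, -6, -5, 5, -9)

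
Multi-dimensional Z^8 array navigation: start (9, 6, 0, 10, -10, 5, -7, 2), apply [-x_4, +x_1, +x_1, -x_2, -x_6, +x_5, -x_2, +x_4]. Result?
(11, 4, 0, 10, -9, 4, -7, 2)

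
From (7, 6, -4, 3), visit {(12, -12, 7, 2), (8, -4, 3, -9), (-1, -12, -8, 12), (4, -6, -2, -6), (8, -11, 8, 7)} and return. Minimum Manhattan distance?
148
(one optimal route: (7, 6, -4, 3) → (-1, -12, -8, 12) → (8, -11, 8, 7) → (12, -12, 7, 2) → (8, -4, 3, -9) → (4, -6, -2, -6) → (7, 6, -4, 3))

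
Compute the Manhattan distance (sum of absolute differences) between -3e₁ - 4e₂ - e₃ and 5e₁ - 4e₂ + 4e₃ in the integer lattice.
13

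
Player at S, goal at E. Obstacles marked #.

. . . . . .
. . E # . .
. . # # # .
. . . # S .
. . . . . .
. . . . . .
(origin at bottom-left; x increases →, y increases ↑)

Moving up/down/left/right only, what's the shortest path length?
8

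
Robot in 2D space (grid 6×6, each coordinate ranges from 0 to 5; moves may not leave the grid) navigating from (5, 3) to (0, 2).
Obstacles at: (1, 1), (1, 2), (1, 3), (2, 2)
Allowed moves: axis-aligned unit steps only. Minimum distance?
8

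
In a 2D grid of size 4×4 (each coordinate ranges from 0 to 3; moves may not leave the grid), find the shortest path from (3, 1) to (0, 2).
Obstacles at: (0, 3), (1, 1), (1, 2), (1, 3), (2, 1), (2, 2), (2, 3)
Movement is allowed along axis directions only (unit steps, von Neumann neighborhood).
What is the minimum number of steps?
6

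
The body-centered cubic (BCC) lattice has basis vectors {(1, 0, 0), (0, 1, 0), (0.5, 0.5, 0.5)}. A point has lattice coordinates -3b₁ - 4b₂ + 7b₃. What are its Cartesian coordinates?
(0.5, -0.5, 3.5)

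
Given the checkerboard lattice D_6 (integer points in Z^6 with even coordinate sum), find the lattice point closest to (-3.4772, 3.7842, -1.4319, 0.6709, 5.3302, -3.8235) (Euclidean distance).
(-3, 4, -1, 1, 5, -4)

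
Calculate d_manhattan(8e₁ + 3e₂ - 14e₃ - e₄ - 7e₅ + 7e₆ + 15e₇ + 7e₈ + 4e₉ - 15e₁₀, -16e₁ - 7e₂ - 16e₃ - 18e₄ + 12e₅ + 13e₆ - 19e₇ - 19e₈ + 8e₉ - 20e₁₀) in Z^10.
147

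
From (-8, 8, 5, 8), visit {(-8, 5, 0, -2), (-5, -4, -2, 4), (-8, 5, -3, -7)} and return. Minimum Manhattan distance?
76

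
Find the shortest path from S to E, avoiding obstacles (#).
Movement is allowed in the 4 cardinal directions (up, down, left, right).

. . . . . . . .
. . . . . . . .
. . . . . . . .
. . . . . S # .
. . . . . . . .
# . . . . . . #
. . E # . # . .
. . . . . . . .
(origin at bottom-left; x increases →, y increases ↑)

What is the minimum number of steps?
6
(one shortest path: (5, 4) → (4, 4) → (3, 4) → (2, 4) → (2, 3) → (2, 2) → (2, 1))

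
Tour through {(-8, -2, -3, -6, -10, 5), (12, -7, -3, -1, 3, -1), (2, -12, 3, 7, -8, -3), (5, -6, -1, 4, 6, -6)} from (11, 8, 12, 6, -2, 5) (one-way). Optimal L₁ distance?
154
(one optimal route: (11, 8, 12, 6, -2, 5) → (12, -7, -3, -1, 3, -1) → (5, -6, -1, 4, 6, -6) → (2, -12, 3, 7, -8, -3) → (-8, -2, -3, -6, -10, 5))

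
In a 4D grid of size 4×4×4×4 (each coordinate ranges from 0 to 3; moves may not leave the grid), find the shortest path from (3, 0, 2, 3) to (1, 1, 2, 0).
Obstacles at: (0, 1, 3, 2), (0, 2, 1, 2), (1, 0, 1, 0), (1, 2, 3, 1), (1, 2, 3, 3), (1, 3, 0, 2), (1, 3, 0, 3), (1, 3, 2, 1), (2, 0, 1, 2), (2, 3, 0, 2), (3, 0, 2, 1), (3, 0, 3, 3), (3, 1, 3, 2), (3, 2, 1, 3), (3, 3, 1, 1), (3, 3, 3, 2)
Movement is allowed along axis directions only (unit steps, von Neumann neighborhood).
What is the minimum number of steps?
6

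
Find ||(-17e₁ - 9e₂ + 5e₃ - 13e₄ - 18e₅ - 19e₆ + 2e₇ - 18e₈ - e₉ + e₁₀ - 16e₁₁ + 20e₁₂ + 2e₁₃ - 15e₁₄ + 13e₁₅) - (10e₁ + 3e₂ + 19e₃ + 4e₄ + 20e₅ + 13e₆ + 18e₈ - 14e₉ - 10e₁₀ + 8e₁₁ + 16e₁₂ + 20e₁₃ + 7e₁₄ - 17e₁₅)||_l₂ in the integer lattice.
87.8408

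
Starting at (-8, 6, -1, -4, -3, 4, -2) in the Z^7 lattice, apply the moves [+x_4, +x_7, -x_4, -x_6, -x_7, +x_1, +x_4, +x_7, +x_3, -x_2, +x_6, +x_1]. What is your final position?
(-6, 5, 0, -3, -3, 4, -1)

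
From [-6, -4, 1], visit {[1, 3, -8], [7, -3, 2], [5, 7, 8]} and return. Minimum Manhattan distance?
80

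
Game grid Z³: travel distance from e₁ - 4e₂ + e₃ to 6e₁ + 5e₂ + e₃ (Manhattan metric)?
14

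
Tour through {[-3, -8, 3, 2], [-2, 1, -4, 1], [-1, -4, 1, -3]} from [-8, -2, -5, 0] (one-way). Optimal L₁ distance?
39
(one optimal route: (-8, -2, -5, 0) → (-2, 1, -4, 1) → (-1, -4, 1, -3) → (-3, -8, 3, 2))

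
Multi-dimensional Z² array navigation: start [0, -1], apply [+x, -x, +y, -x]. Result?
(-1, 0)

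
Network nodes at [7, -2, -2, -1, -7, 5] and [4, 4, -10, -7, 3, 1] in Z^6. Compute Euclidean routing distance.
16.1555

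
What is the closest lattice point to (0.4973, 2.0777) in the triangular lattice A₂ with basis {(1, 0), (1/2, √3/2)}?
(0.5, 2.598)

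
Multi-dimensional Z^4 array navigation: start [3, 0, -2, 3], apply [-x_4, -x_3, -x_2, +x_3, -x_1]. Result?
(2, -1, -2, 2)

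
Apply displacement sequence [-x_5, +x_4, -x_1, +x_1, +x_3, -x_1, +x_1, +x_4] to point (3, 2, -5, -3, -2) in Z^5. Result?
(3, 2, -4, -1, -3)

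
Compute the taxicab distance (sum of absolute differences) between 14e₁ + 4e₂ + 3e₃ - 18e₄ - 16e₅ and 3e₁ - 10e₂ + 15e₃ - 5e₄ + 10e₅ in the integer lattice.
76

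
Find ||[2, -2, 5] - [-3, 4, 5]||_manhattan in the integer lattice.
11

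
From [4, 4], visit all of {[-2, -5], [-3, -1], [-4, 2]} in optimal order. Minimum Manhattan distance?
19
(one optimal route: (4, 4) → (-4, 2) → (-3, -1) → (-2, -5))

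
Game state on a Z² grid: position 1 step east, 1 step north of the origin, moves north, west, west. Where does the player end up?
(-1, 2)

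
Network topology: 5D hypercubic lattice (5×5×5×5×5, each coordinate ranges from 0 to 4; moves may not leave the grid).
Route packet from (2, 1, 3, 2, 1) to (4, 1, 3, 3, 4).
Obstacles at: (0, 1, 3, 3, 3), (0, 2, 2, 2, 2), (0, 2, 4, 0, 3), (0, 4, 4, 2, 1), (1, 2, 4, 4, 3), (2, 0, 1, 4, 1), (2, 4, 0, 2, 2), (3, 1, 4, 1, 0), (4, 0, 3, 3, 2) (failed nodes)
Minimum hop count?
6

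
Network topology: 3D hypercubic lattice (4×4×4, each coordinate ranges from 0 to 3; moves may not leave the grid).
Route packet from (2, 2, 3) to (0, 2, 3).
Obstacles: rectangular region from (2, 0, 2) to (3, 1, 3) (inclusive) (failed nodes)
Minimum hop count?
2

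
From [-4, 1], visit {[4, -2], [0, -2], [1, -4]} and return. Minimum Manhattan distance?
26
(one optimal route: (-4, 1) → (4, -2) → (1, -4) → (0, -2) → (-4, 1))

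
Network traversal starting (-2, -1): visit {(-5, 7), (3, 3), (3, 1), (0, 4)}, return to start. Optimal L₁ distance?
32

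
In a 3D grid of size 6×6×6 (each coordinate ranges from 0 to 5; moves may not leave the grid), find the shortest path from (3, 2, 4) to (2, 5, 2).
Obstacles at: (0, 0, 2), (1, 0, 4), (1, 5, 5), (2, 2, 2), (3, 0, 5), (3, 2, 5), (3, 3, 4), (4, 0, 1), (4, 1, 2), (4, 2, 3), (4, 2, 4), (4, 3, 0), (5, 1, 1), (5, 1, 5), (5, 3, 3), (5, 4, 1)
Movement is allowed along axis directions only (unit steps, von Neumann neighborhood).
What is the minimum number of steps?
6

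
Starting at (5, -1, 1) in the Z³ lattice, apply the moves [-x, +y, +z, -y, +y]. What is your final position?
(4, 0, 2)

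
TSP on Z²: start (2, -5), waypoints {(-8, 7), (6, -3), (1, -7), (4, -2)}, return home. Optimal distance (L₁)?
56
(one optimal route: (2, -5) → (6, -3) → (4, -2) → (-8, 7) → (1, -7) → (2, -5))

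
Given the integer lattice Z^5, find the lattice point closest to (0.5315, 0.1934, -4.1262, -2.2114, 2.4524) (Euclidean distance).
(1, 0, -4, -2, 2)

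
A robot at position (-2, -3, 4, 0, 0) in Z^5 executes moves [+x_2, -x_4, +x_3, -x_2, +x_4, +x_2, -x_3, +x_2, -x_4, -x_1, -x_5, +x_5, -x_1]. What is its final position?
(-4, -1, 4, -1, 0)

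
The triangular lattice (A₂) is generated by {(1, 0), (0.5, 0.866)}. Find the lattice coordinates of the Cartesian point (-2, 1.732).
-3b₁ + 2b₂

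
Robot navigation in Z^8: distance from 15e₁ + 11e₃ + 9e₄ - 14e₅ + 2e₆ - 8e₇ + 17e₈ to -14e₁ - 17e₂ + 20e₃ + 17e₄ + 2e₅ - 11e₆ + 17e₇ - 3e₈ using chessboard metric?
29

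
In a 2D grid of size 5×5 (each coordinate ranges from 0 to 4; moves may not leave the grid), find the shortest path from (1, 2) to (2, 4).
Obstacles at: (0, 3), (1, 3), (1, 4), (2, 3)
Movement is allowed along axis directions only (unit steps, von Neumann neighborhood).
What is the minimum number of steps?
5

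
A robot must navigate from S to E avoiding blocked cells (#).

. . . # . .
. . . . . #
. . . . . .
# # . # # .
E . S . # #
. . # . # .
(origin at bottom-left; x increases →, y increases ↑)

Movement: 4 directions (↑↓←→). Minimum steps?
2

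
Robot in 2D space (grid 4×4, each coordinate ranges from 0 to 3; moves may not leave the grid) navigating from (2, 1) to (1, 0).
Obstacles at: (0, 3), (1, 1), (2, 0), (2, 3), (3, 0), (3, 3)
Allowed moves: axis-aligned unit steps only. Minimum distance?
6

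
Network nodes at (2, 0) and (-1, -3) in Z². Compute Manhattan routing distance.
6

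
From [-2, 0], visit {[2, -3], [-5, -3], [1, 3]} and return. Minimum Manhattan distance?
26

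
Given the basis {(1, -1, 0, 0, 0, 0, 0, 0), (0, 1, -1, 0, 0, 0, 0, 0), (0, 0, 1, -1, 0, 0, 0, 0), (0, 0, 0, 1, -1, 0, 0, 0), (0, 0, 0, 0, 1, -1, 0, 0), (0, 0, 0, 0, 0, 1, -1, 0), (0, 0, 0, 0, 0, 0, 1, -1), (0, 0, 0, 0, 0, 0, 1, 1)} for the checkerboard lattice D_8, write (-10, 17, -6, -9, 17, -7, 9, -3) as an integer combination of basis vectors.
-10b₁ + 7b₂ + b₃ - 8b₄ + 9b₅ + 2b₆ + 7b₇ + 4b₈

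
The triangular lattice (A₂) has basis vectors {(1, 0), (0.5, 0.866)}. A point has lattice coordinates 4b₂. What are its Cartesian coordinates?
(2, 3.464)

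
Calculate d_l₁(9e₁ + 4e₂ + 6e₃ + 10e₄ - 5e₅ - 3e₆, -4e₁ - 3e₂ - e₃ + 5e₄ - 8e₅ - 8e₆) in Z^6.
40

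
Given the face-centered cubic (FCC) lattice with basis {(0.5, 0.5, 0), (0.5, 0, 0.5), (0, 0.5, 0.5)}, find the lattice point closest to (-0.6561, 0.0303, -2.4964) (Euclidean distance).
(-0.5, 0, -2.5)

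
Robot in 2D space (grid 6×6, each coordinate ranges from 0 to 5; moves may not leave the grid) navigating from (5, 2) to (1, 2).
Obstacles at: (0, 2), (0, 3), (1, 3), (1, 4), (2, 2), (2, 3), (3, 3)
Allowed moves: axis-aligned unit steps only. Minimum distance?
6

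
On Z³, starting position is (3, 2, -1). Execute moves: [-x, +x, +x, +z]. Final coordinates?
(4, 2, 0)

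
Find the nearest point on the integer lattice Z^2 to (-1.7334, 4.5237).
(-2, 5)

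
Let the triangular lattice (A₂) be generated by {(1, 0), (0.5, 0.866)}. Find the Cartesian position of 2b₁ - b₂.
(1.5, -0.866)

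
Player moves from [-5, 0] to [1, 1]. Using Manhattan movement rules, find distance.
7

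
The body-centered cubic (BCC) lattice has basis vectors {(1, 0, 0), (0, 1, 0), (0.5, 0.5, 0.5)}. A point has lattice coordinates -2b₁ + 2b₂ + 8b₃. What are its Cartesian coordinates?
(2, 6, 4)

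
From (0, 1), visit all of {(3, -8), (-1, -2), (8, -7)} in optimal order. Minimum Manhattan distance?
20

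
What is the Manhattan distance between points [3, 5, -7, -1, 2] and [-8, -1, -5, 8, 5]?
31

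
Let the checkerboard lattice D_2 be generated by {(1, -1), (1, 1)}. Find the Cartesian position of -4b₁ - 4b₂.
(-8, 0)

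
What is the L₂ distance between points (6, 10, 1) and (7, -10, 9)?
21.5639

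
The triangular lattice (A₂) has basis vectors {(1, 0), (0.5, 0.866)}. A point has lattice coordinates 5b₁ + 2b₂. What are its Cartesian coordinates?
(6, 1.732)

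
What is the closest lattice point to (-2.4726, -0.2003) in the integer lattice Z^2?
(-2, 0)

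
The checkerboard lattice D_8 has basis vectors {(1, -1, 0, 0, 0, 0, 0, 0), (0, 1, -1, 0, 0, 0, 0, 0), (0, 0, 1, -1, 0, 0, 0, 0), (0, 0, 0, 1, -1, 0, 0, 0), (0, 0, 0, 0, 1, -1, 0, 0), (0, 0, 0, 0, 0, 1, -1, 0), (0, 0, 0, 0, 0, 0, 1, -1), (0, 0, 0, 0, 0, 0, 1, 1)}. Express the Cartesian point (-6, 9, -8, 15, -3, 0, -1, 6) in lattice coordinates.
-6b₁ + 3b₂ - 5b₃ + 10b₄ + 7b₅ + 7b₆ + 6b₈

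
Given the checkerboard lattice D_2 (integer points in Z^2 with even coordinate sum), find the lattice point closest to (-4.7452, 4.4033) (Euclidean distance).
(-5, 5)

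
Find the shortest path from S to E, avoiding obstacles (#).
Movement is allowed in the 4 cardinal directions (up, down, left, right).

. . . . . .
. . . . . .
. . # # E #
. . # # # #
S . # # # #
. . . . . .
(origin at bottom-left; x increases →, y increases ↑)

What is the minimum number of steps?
8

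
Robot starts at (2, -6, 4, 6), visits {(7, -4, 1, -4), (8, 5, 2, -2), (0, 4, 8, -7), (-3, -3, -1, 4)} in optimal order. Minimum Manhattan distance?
69
(one optimal route: (2, -6, 4, 6) → (-3, -3, -1, 4) → (7, -4, 1, -4) → (8, 5, 2, -2) → (0, 4, 8, -7))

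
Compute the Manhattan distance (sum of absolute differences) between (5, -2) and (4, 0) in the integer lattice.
3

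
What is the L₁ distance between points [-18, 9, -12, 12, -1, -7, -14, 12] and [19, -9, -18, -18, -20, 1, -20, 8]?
128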